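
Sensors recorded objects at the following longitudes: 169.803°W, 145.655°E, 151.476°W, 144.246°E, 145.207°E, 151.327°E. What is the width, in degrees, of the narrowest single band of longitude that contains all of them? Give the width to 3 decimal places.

Sort the longitudes: -169.803°, -151.476°, +144.246°, +145.207°, +145.655°, +151.327°.
Eastward gaps between consecutive values (wrapping around): 18.327°, 295.722°, 0.961°, 0.448°, 5.672°, 38.870°.
Largest gap = 295.722° ⇒ minimal covering band is its complement: 360° − 295.722° = 64.278°.
Band runs from +144.246° eastward to -151.476°, crossing the antimeridian.

64.278°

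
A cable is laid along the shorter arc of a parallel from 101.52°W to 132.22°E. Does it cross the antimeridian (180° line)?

Yes

Naïve |132.22 − -101.52| = 233.74° > 180°, so the shorter arc goes the other way round — across 180°.
Signed shortest Δλ = ((132.22 − -101.52 + 180) mod 360) − 180 = -126.26°.
Going west by 126.26° from -101.52° passes through 180° before reaching +132.22°.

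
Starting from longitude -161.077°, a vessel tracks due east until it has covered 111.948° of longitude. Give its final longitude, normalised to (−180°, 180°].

-49.129°

Start at -161.077°; shift +111.948° → -49.129°.
-49.129° already lies in (−180°, 180°].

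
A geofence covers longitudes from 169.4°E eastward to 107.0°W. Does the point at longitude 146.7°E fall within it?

Band width going east from +169.4° to -107.0°: ((-107.0 − 169.4) mod 360) = 83.6°.
Offset of +146.7° east of the west edge: ((146.7 − 169.4) mod 360) = 337.3°.
337.3° > 83.6° ⇒ outside.

No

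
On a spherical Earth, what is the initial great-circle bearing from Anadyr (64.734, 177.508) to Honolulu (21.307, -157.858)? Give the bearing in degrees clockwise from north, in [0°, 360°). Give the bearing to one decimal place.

Δλ = -157.858 − 177.508 = -335.366°; wrapped into (−180°, 180°]: 24.634°.
θ = atan2( sin Δλ · cos φ₂ , cos φ₁ · sin φ₂ − sin φ₁ · cos φ₂ · cos Δλ )
  = atan2(0.38833, -0.61075) = 147.551° → normalised to [0°, 360°): 147.551°.

147.6°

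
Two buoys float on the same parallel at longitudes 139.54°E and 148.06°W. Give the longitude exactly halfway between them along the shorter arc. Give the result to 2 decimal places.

175.74°E

Signed shortest Δλ from +139.54° to -148.06° is +72.40°.
Midpoint longitude = +139.54° + (+72.40°)/2 = +139.54° + 36.20° = +175.74°.
(The naïve average (+139.54 + -148.06)/2 = -4.26° is on the wrong side of the globe.)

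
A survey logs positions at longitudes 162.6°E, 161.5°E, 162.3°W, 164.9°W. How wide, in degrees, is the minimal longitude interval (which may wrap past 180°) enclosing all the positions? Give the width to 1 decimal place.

Sort the longitudes: -164.9°, -162.3°, +161.5°, +162.6°.
Eastward gaps between consecutive values (wrapping around): 2.6°, 323.8°, 1.1°, 32.5°.
Largest gap = 323.8° ⇒ minimal covering band is its complement: 360° − 323.8° = 36.2°.
Band runs from +161.5° eastward to -162.3°, crossing the antimeridian.

36.2°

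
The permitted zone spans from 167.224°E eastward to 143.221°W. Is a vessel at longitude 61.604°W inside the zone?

No

Band width going east from +167.224° to -143.221°: ((-143.221 − 167.224) mod 360) = 49.555°.
Offset of -61.604° east of the west edge: ((-61.604 − 167.224) mod 360) = 131.172°.
131.172° > 49.555° ⇒ outside.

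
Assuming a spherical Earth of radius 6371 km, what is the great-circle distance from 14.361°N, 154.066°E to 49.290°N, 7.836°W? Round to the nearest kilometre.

12717 km

Δλ = -7.836 − 154.066 = -161.902°.
Δφ = 49.290 − 14.361 = 34.929°.
a = sin²(Δφ/2) + cos φ₁ · cos φ₂ · sin²(Δλ/2) = 0.706289.
c = 2·atan2(√a, √(1−a)) = 1.99608 rad → d = 6371·c ≈ 12717.02 km.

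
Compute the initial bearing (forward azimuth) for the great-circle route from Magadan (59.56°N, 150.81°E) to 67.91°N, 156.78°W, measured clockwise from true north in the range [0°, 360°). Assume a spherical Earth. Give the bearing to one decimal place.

Δλ = -156.78 − 150.81 = -307.59°; wrapped into (−180°, 180°]: 52.41°.
θ = atan2( sin Δλ · cos φ₂ , cos φ₁ · sin φ₂ − sin φ₁ · cos φ₂ · cos Δλ )
  = atan2(0.29799, 0.27167) = 47.646° → normalised to [0°, 360°): 47.646°.

47.6°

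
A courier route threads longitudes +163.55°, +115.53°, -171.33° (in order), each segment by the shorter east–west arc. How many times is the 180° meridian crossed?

Leg 1: +163.55° → +115.53°, shortest Δλ = -48.02° (west) — does not cross 180°.
Leg 2: +115.53° → -171.33°, shortest Δλ = 73.14° (east) — crosses 180°.
Total crossings: 1.

1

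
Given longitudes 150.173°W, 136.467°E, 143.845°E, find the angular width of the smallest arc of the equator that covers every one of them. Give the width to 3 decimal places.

Sort the longitudes: -150.173°, +136.467°, +143.845°.
Eastward gaps between consecutive values (wrapping around): 286.640°, 7.378°, 65.982°.
Largest gap = 286.640° ⇒ minimal covering band is its complement: 360° − 286.640° = 73.360°.
Band runs from +136.467° eastward to -150.173°, crossing the antimeridian.

73.360°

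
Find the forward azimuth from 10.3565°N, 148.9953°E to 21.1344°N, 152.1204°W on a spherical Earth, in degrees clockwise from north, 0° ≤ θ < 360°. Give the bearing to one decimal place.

71.4°

Δλ = -152.1204 − 148.9953 = -301.1157°; wrapped into (−180°, 180°]: 58.8843°.
θ = atan2( sin Δλ · cos φ₂ , cos φ₁ · sin φ₂ − sin φ₁ · cos φ₂ · cos Δλ )
  = atan2(0.79854, 0.26803) = 71.446° → normalised to [0°, 360°): 71.446°.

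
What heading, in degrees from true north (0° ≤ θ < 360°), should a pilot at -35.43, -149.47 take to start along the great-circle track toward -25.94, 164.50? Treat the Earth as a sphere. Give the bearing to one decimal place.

Δλ = 164.50 − -149.47 = 313.97°; wrapped into (−180°, 180°]: -46.03°.
θ = atan2( sin Δλ · cos φ₂ , cos φ₁ · sin φ₂ − sin φ₁ · cos φ₂ · cos Δλ )
  = atan2(-0.64720, 0.00550) = -89.513° → normalised to [0°, 360°): 270.487°.

270.5°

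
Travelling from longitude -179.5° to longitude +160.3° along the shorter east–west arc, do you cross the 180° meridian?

Naïve |160.3 − -179.5| = 339.8° > 180°, so the shorter arc goes the other way round — across 180°.
Signed shortest Δλ = ((160.3 − -179.5 + 180) mod 360) − 180 = -20.2°.
Going west by 20.2° from -179.5° passes through 180° before reaching +160.3°.

Yes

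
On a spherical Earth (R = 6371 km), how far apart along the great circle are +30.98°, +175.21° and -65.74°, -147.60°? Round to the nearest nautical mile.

6057 nmi

Δλ = -147.60 − 175.21 = -322.81°; wrapped into (−180°, 180°]: 37.19°.
Δφ = -65.74 − 30.98 = -96.72°.
a = sin²(Δφ/2) + cos φ₁ · cos φ₂ · sin²(Δλ/2) = 0.594328.
c = 2·atan2(√a, √(1−a)) = 1.76059 rad → d = 6371·c ≈ 11216.71 km ≈ 6056.54 nmi.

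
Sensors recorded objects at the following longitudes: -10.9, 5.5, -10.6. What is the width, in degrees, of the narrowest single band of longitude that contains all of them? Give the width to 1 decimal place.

16.4°

Sort the longitudes: -10.9°, -10.6°, +5.5°.
Eastward gaps between consecutive values (wrapping around): 0.3°, 16.1°, 343.6°.
Largest gap = 343.6° ⇒ minimal covering band is its complement: 360° − 343.6° = 16.4°.
Band runs from -10.9° eastward to +5.5°.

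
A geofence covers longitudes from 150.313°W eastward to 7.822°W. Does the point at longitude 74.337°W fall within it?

Band width going east from -150.313° to -7.822°: ((-7.822 − -150.313) mod 360) = 142.491°.
Offset of -74.337° east of the west edge: ((-74.337 − -150.313) mod 360) = 75.976°.
75.976° ≤ 142.491° ⇒ inside.

Yes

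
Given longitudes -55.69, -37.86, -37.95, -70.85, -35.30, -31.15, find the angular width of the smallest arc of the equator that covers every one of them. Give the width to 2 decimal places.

39.70°

Sort the longitudes: -70.85°, -55.69°, -37.95°, -37.86°, -35.30°, -31.15°.
Eastward gaps between consecutive values (wrapping around): 15.16°, 17.74°, 0.09°, 2.56°, 4.15°, 320.30°.
Largest gap = 320.30° ⇒ minimal covering band is its complement: 360° − 320.30° = 39.70°.
Band runs from -70.85° eastward to -31.15°.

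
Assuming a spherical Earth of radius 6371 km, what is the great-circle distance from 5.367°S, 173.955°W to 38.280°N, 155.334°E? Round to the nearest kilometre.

5796 km

Δλ = 155.334 − -173.955 = 329.289°; wrapped into (−180°, 180°]: -30.711°.
Δφ = 38.280 − -5.367 = 43.647°.
a = sin²(Δφ/2) + cos φ₁ · cos φ₂ · sin²(Δλ/2) = 0.193002.
c = 2·atan2(√a, √(1−a)) = 0.90968 rad → d = 6371·c ≈ 5795.58 km.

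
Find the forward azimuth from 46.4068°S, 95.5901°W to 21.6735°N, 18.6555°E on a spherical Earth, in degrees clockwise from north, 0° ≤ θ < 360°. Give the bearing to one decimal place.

Δλ = 18.6555 − -95.5901 = 114.2456°.
θ = atan2( sin Δλ · cos φ₂ , cos φ₁ · sin φ₂ − sin φ₁ · cos φ₂ · cos Δλ )
  = atan2(0.84733, -0.02173) = 91.469° → normalised to [0°, 360°): 91.469°.

91.5°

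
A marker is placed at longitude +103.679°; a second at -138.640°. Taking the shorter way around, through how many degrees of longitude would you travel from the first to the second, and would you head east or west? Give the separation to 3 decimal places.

117.681° east

Raw difference: -138.640 − 103.679 = -242.319°.
Normalise into (−180°, 180°]: -242.319° + 360° = 117.681°.
Positive ⇒ the second point lies to the east; separation 117.681°.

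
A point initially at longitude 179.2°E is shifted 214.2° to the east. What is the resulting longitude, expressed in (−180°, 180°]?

33.4°E

Start at +179.2°; shift +214.2° → +393.4°.
+393.4° lies outside (−180°, 180°]; subtract 360° → +33.4°.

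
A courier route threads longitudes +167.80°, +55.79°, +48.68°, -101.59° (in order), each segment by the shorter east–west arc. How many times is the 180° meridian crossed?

0

Leg 1: +167.80° → +55.79°, shortest Δλ = -112.01° (west) — does not cross 180°.
Leg 2: +55.79° → +48.68°, shortest Δλ = -7.11° (west) — does not cross 180°.
Leg 3: +48.68° → -101.59°, shortest Δλ = -150.27° (west) — does not cross 180°.
Total crossings: 0.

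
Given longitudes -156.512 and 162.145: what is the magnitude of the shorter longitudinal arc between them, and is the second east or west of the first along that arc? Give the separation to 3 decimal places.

41.343° west

Raw difference: 162.145 − -156.512 = 318.657°.
Normalise into (−180°, 180°]: 318.657° − 360° = -41.343°.
Negative ⇒ the second point lies to the west; separation 41.343°.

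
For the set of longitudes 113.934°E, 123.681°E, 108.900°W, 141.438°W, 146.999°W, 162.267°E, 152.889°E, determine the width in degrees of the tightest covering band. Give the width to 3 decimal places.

Sort the longitudes: -146.999°, -141.438°, -108.900°, +113.934°, +123.681°, +152.889°, +162.267°.
Eastward gaps between consecutive values (wrapping around): 5.561°, 32.538°, 222.834°, 9.747°, 29.208°, 9.378°, 50.734°.
Largest gap = 222.834° ⇒ minimal covering band is its complement: 360° − 222.834° = 137.166°.
Band runs from +113.934° eastward to -108.900°, crossing the antimeridian.

137.166°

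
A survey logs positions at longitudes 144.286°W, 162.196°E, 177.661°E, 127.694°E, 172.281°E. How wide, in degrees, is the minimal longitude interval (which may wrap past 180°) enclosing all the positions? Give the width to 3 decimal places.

Sort the longitudes: -144.286°, +127.694°, +162.196°, +172.281°, +177.661°.
Eastward gaps between consecutive values (wrapping around): 271.980°, 34.502°, 10.085°, 5.380°, 38.053°.
Largest gap = 271.980° ⇒ minimal covering band is its complement: 360° − 271.980° = 88.020°.
Band runs from +127.694° eastward to -144.286°, crossing the antimeridian.

88.020°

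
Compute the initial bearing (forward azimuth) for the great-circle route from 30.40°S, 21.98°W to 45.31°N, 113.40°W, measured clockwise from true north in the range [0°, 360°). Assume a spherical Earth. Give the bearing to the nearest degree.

Δλ = -113.40 − -21.98 = -91.42°.
θ = atan2( sin Δλ · cos φ₂ , cos φ₁ · sin φ₂ − sin φ₁ · cos φ₂ · cos Δλ )
  = atan2(-0.70305, 0.60436) = -49.317° → normalised to [0°, 360°): 310.683°.

311°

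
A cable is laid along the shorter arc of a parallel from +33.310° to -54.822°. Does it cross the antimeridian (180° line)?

No

Signed shortest Δλ = ((-54.822 − 33.310 + 180) mod 360) − 180 = -88.132°.
Going west by 88.132° from +33.310° reaches -54.822° without touching 180°.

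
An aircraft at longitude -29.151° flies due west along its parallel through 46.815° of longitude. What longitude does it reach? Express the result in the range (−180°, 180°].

Start at -29.151°; shift −46.815° → -75.966°.
-75.966° already lies in (−180°, 180°].

-75.966°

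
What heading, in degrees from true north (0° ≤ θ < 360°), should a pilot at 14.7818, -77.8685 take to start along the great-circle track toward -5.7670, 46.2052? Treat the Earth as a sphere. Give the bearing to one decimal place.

86.9°

Δλ = 46.2052 − -77.8685 = 124.0737°.
θ = atan2( sin Δλ · cos φ₂ , cos φ₁ · sin φ₂ − sin φ₁ · cos φ₂ · cos Δλ )
  = atan2(0.82413, 0.04506) = 86.870° → normalised to [0°, 360°): 86.870°.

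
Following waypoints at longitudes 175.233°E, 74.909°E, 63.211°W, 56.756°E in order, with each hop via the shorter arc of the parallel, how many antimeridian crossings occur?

0

Leg 1: +175.233° → +74.909°, shortest Δλ = -100.324° (west) — does not cross 180°.
Leg 2: +74.909° → -63.211°, shortest Δλ = -138.12° (west) — does not cross 180°.
Leg 3: -63.211° → +56.756°, shortest Δλ = 119.967° (east) — does not cross 180°.
Total crossings: 0.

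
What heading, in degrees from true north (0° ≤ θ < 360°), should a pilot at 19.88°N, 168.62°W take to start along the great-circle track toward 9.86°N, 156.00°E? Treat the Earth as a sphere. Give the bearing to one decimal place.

258.9°

Δλ = 156.00 − -168.62 = 324.62°; wrapped into (−180°, 180°]: -35.38°.
θ = atan2( sin Δλ · cos φ₂ , cos φ₁ · sin φ₂ − sin φ₁ · cos φ₂ · cos Δλ )
  = atan2(-0.57044, -0.11212) = -101.120° → normalised to [0°, 360°): 258.880°.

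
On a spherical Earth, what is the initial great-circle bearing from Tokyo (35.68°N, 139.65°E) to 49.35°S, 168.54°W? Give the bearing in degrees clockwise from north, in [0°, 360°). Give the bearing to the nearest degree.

Δλ = -168.54 − 139.65 = -308.19°; wrapped into (−180°, 180°]: 51.81°.
θ = atan2( sin Δλ · cos φ₂ , cos φ₁ · sin φ₂ − sin φ₁ · cos φ₂ · cos Δλ )
  = atan2(0.51201, -0.85120) = 148.973° → normalised to [0°, 360°): 148.973°.

149°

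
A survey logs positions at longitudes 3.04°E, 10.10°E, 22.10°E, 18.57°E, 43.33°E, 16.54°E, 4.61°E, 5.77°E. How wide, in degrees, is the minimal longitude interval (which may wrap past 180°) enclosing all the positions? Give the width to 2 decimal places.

Sort the longitudes: +3.04°, +4.61°, +5.77°, +10.10°, +16.54°, +18.57°, +22.10°, +43.33°.
Eastward gaps between consecutive values (wrapping around): 1.57°, 1.16°, 4.33°, 6.44°, 2.03°, 3.53°, 21.23°, 319.71°.
Largest gap = 319.71° ⇒ minimal covering band is its complement: 360° − 319.71° = 40.29°.
Band runs from +3.04° eastward to +43.33°.

40.29°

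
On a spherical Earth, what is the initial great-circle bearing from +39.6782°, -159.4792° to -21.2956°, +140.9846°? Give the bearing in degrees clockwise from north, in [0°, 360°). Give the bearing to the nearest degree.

Δλ = 140.9846 − -159.4792 = 300.4638°; wrapped into (−180°, 180°]: -59.5362°.
θ = atan2( sin Δλ · cos φ₂ , cos φ₁ · sin φ₂ − sin φ₁ · cos φ₂ · cos Δλ )
  = atan2(-0.80309, -0.58112) = -125.889° → normalised to [0°, 360°): 234.111°.

234°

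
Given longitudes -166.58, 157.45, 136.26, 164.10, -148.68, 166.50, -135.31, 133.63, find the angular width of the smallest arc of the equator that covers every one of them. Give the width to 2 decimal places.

Sort the longitudes: -166.58°, -148.68°, -135.31°, +133.63°, +136.26°, +157.45°, +164.10°, +166.50°.
Eastward gaps between consecutive values (wrapping around): 17.90°, 13.37°, 268.94°, 2.63°, 21.19°, 6.65°, 2.40°, 26.92°.
Largest gap = 268.94° ⇒ minimal covering band is its complement: 360° − 268.94° = 91.06°.
Band runs from +133.63° eastward to -135.31°, crossing the antimeridian.

91.06°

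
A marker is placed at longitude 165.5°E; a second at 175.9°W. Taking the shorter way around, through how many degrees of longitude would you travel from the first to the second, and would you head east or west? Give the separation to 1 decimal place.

18.6° east

Raw difference: -175.9 − 165.5 = -341.4°.
Normalise into (−180°, 180°]: -341.4° + 360° = 18.6°.
Positive ⇒ the second point lies to the east; separation 18.6°.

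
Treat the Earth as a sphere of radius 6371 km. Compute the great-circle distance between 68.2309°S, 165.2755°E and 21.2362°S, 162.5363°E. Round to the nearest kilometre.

5229 km

Δλ = 162.5363 − 165.2755 = -2.7392°.
Δφ = -21.2362 − -68.2309 = 46.9947°.
a = sin²(Δφ/2) + cos φ₁ · cos φ₂ · sin²(Δλ/2) = 0.159164.
c = 2·atan2(√a, √(1−a)) = 0.82075 rad → d = 6371·c ≈ 5229.01 km.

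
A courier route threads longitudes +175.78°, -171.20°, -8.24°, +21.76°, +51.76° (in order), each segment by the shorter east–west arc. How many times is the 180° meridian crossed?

1

Leg 1: +175.78° → -171.20°, shortest Δλ = 13.02° (east) — crosses 180°.
Leg 2: -171.20° → -8.24°, shortest Δλ = 162.96° (east) — does not cross 180°.
Leg 3: -8.24° → +21.76°, shortest Δλ = 30.0° (east) — does not cross 180°.
Leg 4: +21.76° → +51.76°, shortest Δλ = 30.0° (east) — does not cross 180°.
Total crossings: 1.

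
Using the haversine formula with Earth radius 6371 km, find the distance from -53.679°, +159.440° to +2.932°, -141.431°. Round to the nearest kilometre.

Δλ = -141.431 − 159.440 = -300.871°; wrapped into (−180°, 180°]: 59.129°.
Δφ = 2.932 − -53.679 = 56.611°.
a = sin²(Δφ/2) + cos φ₁ · cos φ₂ · sin²(Δλ/2) = 0.368846.
c = 2·atan2(√a, √(1−a)) = 1.30538 rad → d = 6371·c ≈ 8316.60 km.

8317 km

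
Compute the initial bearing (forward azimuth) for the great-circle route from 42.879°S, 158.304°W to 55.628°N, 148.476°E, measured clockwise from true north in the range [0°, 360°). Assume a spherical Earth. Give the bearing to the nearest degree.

332°

Δλ = 148.476 − -158.304 = 306.780°; wrapped into (−180°, 180°]: -53.220°.
θ = atan2( sin Δλ · cos φ₂ , cos φ₁ · sin φ₂ − sin φ₁ · cos φ₂ · cos Δλ )
  = atan2(-0.45218, 0.83485) = -28.441° → normalised to [0°, 360°): 331.559°.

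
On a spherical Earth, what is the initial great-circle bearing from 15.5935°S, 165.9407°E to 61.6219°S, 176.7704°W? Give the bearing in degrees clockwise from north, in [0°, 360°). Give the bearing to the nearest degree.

169°

Δλ = -176.7704 − 165.9407 = -342.7111°; wrapped into (−180°, 180°]: 17.2889°.
θ = atan2( sin Δλ · cos φ₂ , cos φ₁ · sin φ₂ − sin φ₁ · cos φ₂ · cos Δλ )
  = atan2(0.14125, -0.72546) = 168.982° → normalised to [0°, 360°): 168.982°.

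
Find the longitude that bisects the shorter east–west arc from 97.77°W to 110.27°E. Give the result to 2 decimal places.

173.75°W

Signed shortest Δλ from -97.77° to +110.27° is -151.96°.
Midpoint longitude = -97.77° + (-151.96°)/2 = -97.77° − 75.98° = -173.75°.
(The naïve average (-97.77 + +110.27)/2 = 6.25° is on the wrong side of the globe.)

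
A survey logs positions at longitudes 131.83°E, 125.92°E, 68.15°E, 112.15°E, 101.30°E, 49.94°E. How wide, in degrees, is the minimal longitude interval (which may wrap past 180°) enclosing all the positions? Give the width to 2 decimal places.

81.89°

Sort the longitudes: +49.94°, +68.15°, +101.30°, +112.15°, +125.92°, +131.83°.
Eastward gaps between consecutive values (wrapping around): 18.21°, 33.15°, 10.85°, 13.77°, 5.91°, 278.11°.
Largest gap = 278.11° ⇒ minimal covering band is its complement: 360° − 278.11° = 81.89°.
Band runs from +49.94° eastward to +131.83°.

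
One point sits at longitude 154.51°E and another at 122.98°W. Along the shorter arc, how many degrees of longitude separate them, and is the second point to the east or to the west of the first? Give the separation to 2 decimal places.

Raw difference: -122.98 − 154.51 = -277.49°.
Normalise into (−180°, 180°]: -277.49° + 360° = 82.51°.
Positive ⇒ the second point lies to the east; separation 82.51°.

82.51° east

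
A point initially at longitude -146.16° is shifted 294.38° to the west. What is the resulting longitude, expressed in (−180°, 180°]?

-80.54°

Start at -146.16°; shift −294.38° → -440.54°.
-440.54° lies outside (−180°, 180°]; add 360° → -80.54°.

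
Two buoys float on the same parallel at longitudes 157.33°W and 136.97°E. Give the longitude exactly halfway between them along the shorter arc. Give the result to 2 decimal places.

169.82°E

Signed shortest Δλ from -157.33° to +136.97° is -65.70°.
Midpoint longitude = -157.33° + (-65.70°)/2 = -157.33° − 32.85° = -190.18°.
Normalise into (−180°, 180°]: +169.82°.
(The naïve average (-157.33 + +136.97)/2 = -10.18° is on the wrong side of the globe.)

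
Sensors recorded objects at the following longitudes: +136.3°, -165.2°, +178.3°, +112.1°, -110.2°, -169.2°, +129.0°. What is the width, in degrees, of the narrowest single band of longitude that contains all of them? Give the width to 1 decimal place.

Sort the longitudes: -169.2°, -165.2°, -110.2°, +112.1°, +129.0°, +136.3°, +178.3°.
Eastward gaps between consecutive values (wrapping around): 4.0°, 55.0°, 222.3°, 16.9°, 7.3°, 42.0°, 12.5°.
Largest gap = 222.3° ⇒ minimal covering band is its complement: 360° − 222.3° = 137.7°.
Band runs from +112.1° eastward to -110.2°, crossing the antimeridian.

137.7°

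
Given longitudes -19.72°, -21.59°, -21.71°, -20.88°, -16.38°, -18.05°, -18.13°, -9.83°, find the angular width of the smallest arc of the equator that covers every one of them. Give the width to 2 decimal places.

11.88°

Sort the longitudes: -21.71°, -21.59°, -20.88°, -19.72°, -18.13°, -18.05°, -16.38°, -9.83°.
Eastward gaps between consecutive values (wrapping around): 0.12°, 0.71°, 1.16°, 1.59°, 0.08°, 1.67°, 6.55°, 348.12°.
Largest gap = 348.12° ⇒ minimal covering band is its complement: 360° − 348.12° = 11.88°.
Band runs from -21.71° eastward to -9.83°.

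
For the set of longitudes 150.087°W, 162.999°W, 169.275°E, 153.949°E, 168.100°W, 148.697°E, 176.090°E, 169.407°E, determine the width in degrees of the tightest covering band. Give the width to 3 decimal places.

61.216°

Sort the longitudes: -168.100°, -162.999°, -150.087°, +148.697°, +153.949°, +169.275°, +169.407°, +176.090°.
Eastward gaps between consecutive values (wrapping around): 5.101°, 12.912°, 298.784°, 5.252°, 15.326°, 0.132°, 6.683°, 15.810°.
Largest gap = 298.784° ⇒ minimal covering band is its complement: 360° − 298.784° = 61.216°.
Band runs from +148.697° eastward to -150.087°, crossing the antimeridian.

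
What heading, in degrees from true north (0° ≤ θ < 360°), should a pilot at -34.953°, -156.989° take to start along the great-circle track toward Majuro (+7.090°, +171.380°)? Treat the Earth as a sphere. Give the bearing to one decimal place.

Δλ = 171.380 − -156.989 = 328.369°; wrapped into (−180°, 180°]: -31.631°.
θ = atan2( sin Δλ · cos φ₂ , cos φ₁ · sin φ₂ − sin φ₁ · cos φ₂ · cos Δλ )
  = atan2(-0.52044, 0.58523) = -41.646° → normalised to [0°, 360°): 318.354°.

318.4°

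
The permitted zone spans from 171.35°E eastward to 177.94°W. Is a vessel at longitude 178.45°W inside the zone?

Yes

Band width going east from +171.35° to -177.94°: ((-177.94 − 171.35) mod 360) = 10.71°.
Offset of -178.45° east of the west edge: ((-178.45 − 171.35) mod 360) = 10.20°.
10.20° ≤ 10.71° ⇒ inside.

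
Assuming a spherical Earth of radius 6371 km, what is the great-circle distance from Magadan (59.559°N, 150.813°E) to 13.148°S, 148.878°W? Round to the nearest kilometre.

9700 km

Δλ = -148.878 − 150.813 = -299.691°; wrapped into (−180°, 180°]: 60.309°.
Δφ = -13.148 − 59.559 = -72.707°.
a = sin²(Δφ/2) + cos φ₁ · cos φ₂ · sin²(Δλ/2) = 0.475867.
c = 2·atan2(√a, √(1−a)) = 1.52251 rad → d = 6371·c ≈ 9699.92 km.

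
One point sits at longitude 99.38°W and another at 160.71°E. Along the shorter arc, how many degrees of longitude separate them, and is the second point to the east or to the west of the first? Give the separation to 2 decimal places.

99.91° west

Raw difference: 160.71 − -99.38 = 260.09°.
Normalise into (−180°, 180°]: 260.09° − 360° = -99.91°.
Negative ⇒ the second point lies to the west; separation 99.91°.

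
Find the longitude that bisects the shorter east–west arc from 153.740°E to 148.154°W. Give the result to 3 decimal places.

Signed shortest Δλ from +153.740° to -148.154° is +58.106°.
Midpoint longitude = +153.740° + (+58.106°)/2 = +153.740° + 29.053° = +182.793°.
Normalise into (−180°, 180°]: -177.207°.
(The naïve average (+153.740 + -148.154)/2 = 2.793° is on the wrong side of the globe.)

177.207°W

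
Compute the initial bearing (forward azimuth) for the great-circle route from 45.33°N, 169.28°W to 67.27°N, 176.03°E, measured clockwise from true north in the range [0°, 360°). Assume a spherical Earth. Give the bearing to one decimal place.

345.6°

Δλ = 176.03 − -169.28 = 345.31°; wrapped into (−180°, 180°]: -14.69°.
θ = atan2( sin Δλ · cos φ₂ , cos φ₁ · sin φ₂ − sin φ₁ · cos φ₂ · cos Δλ )
  = atan2(-0.09798, 0.38262) = -14.364° → normalised to [0°, 360°): 345.636°.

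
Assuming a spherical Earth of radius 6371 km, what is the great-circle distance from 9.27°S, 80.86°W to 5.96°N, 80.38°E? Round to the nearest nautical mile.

9674 nmi

Δλ = 80.38 − -80.86 = 161.24°.
Δφ = 5.96 − -9.27 = 15.23°.
a = sin²(Δφ/2) + cos φ₁ · cos φ₂ · sin²(Δλ/2) = 0.973091.
c = 2·atan2(√a, √(1−a)) = 2.81203 rad → d = 6371·c ≈ 17915.42 km ≈ 9673.56 nmi.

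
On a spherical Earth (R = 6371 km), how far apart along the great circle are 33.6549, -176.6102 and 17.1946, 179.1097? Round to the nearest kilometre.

Δλ = 179.1097 − -176.6102 = 355.7199°; wrapped into (−180°, 180°]: -4.2801°.
Δφ = 17.1946 − 33.6549 = -16.4603°.
a = sin²(Δφ/2) + cos φ₁ · cos φ₂ · sin²(Δλ/2) = 0.021601.
c = 2·atan2(√a, √(1−a)) = 0.29501 rad → d = 6371·c ≈ 1879.52 km.

1880 km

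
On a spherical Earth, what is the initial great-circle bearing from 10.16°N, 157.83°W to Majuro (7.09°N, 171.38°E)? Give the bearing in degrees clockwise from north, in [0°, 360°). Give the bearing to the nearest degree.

Δλ = 171.38 − -157.83 = 329.21°; wrapped into (−180°, 180°]: -30.79°.
θ = atan2( sin Δλ · cos φ₂ , cos φ₁ · sin φ₂ − sin φ₁ · cos φ₂ · cos Δλ )
  = atan2(-0.50798, -0.02888) = -93.254° → normalised to [0°, 360°): 266.746°.

267°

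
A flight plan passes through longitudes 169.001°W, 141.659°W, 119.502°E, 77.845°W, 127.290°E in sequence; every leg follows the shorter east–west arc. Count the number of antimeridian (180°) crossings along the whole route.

3

Leg 1: -169.001° → -141.659°, shortest Δλ = 27.342° (east) — does not cross 180°.
Leg 2: -141.659° → +119.502°, shortest Δλ = -98.839° (west) — crosses 180°.
Leg 3: +119.502° → -77.845°, shortest Δλ = 162.653° (east) — crosses 180°.
Leg 4: -77.845° → +127.290°, shortest Δλ = -154.865° (west) — crosses 180°.
Total crossings: 3.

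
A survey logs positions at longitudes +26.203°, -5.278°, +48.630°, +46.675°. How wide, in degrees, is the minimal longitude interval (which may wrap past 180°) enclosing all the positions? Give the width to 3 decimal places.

Sort the longitudes: -5.278°, +26.203°, +46.675°, +48.630°.
Eastward gaps between consecutive values (wrapping around): 31.481°, 20.472°, 1.955°, 306.092°.
Largest gap = 306.092° ⇒ minimal covering band is its complement: 360° − 306.092° = 53.908°.
Band runs from -5.278° eastward to +48.630°.

53.908°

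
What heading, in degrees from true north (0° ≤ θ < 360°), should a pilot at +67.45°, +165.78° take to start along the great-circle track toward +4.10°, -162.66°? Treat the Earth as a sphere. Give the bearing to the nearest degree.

Δλ = -162.66 − 165.78 = -328.44°; wrapped into (−180°, 180°]: 31.56°.
θ = atan2( sin Δλ · cos φ₂ , cos φ₁ · sin φ₂ − sin φ₁ · cos φ₂ · cos Δλ )
  = atan2(0.52205, -0.75751) = 145.427° → normalised to [0°, 360°): 145.427°.

145°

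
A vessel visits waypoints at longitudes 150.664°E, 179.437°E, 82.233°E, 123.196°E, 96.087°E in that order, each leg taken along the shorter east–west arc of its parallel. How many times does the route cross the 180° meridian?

0

Leg 1: +150.664° → +179.437°, shortest Δλ = 28.773° (east) — does not cross 180°.
Leg 2: +179.437° → +82.233°, shortest Δλ = -97.204° (west) — does not cross 180°.
Leg 3: +82.233° → +123.196°, shortest Δλ = 40.963° (east) — does not cross 180°.
Leg 4: +123.196° → +96.087°, shortest Δλ = -27.109° (west) — does not cross 180°.
Total crossings: 0.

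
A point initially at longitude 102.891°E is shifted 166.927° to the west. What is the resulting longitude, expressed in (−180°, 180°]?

Start at +102.891°; shift −166.927° → -64.036°.
-64.036° already lies in (−180°, 180°].

64.036°W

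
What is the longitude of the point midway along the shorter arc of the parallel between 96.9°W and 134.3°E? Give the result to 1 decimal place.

161.3°W

Signed shortest Δλ from -96.9° to +134.3° is -128.8°.
Midpoint longitude = -96.9° + (-128.8°)/2 = -96.9° − 64.4° = -161.3°.
(The naïve average (-96.9 + +134.3)/2 = 18.7° is on the wrong side of the globe.)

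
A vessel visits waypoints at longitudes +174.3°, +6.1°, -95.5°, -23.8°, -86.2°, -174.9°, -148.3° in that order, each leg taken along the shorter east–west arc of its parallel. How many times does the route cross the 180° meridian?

Leg 1: +174.3° → +6.1°, shortest Δλ = -168.2° (west) — does not cross 180°.
Leg 2: +6.1° → -95.5°, shortest Δλ = -101.6° (west) — does not cross 180°.
Leg 3: -95.5° → -23.8°, shortest Δλ = 71.7° (east) — does not cross 180°.
Leg 4: -23.8° → -86.2°, shortest Δλ = -62.4° (west) — does not cross 180°.
Leg 5: -86.2° → -174.9°, shortest Δλ = -88.7° (west) — does not cross 180°.
Leg 6: -174.9° → -148.3°, shortest Δλ = 26.6° (east) — does not cross 180°.
Total crossings: 0.

0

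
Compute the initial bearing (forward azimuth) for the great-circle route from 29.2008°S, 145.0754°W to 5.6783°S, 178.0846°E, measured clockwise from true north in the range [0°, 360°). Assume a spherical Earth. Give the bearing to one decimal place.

296.9°

Δλ = 178.0846 − -145.0754 = 323.1600°; wrapped into (−180°, 180°]: -36.8400°.
θ = atan2( sin Δλ · cos φ₂ , cos φ₁ · sin φ₂ − sin φ₁ · cos φ₂ · cos Δλ )
  = atan2(-0.59664, 0.30217) = -63.140° → normalised to [0°, 360°): 296.860°.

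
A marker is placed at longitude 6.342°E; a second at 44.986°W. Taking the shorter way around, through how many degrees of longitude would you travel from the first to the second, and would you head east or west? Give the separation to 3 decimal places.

51.328° west

Raw difference: -44.986 − 6.342 = -51.328°.
Normalise into (−180°, 180°]: -51.328° stays -51.328°.
Negative ⇒ the second point lies to the west; separation 51.328°.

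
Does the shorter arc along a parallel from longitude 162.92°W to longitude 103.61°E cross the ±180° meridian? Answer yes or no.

Yes

Naïve |103.61 − -162.92| = 266.53° > 180°, so the shorter arc goes the other way round — across 180°.
Signed shortest Δλ = ((103.61 − -162.92 + 180) mod 360) − 180 = -93.47°.
Going west by 93.47° from -162.92° passes through 180° before reaching +103.61°.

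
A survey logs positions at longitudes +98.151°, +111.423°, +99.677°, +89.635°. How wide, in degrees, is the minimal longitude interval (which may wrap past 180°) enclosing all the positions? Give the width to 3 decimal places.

21.788°

Sort the longitudes: +89.635°, +98.151°, +99.677°, +111.423°.
Eastward gaps between consecutive values (wrapping around): 8.516°, 1.526°, 11.746°, 338.212°.
Largest gap = 338.212° ⇒ minimal covering band is its complement: 360° − 338.212° = 21.788°.
Band runs from +89.635° eastward to +111.423°.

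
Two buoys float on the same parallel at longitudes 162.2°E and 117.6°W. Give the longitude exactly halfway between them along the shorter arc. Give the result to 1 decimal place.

Signed shortest Δλ from +162.2° to -117.6° is +80.2°.
Midpoint longitude = +162.2° + (+80.2°)/2 = +162.2° + 40.1° = +202.3°.
Normalise into (−180°, 180°]: -157.7°.
(The naïve average (+162.2 + -117.6)/2 = 22.3° is on the wrong side of the globe.)

157.7°W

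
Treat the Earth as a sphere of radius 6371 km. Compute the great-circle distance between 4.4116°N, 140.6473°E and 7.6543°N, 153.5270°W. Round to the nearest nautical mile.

Δλ = -153.5270 − 140.6473 = -294.1743°; wrapped into (−180°, 180°]: 65.8257°.
Δφ = 7.6543 − 4.4116 = 3.2427°.
a = sin²(Δφ/2) + cos φ₁ · cos φ₂ · sin²(Δλ/2) = 0.292546.
c = 2·atan2(√a, √(1−a)) = 1.14295 rad → d = 6371·c ≈ 7281.76 km ≈ 3931.84 nmi.

3932 nmi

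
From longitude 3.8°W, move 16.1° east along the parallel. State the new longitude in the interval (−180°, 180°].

Start at -3.8°; shift +16.1° → +12.3°.
+12.3° already lies in (−180°, 180°].

12.3°E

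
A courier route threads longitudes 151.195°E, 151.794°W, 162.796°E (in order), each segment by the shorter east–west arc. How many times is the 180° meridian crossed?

Leg 1: +151.195° → -151.794°, shortest Δλ = 57.011° (east) — crosses 180°.
Leg 2: -151.794° → +162.796°, shortest Δλ = -45.41° (west) — crosses 180°.
Total crossings: 2.

2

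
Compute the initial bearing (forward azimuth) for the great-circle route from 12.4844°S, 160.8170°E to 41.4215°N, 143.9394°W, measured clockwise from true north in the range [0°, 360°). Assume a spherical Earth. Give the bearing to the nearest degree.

Δλ = -143.9394 − 160.8170 = -304.7564°; wrapped into (−180°, 180°]: 55.2436°.
θ = atan2( sin Δλ · cos φ₂ , cos φ₁ · sin φ₂ − sin φ₁ · cos φ₂ · cos Δλ )
  = atan2(0.61607, 0.73836) = 39.841° → normalised to [0°, 360°): 39.841°.

40°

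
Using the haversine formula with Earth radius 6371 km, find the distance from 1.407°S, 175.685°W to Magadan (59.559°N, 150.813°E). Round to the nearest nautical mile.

3984 nmi

Δλ = 150.813 − -175.685 = 326.498°; wrapped into (−180°, 180°]: -33.502°.
Δφ = 59.559 − -1.407 = 60.966°.
a = sin²(Δφ/2) + cos φ₁ · cos φ₂ · sin²(Δλ/2) = 0.299409.
c = 2·atan2(√a, √(1−a)) = 1.15799 rad → d = 6371·c ≈ 7377.55 km ≈ 3983.56 nmi.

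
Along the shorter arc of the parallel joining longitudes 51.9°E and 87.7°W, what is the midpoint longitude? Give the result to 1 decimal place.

17.9°W

Signed shortest Δλ from +51.9° to -87.7° is -139.6°.
Midpoint longitude = +51.9° + (-139.6°)/2 = +51.9° − 69.8° = -17.9°.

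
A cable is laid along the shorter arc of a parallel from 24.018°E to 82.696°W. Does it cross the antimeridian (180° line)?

No

Signed shortest Δλ = ((-82.696 − 24.018 + 180) mod 360) − 180 = -106.714°.
Going west by 106.714° from +24.018° reaches -82.696° without touching 180°.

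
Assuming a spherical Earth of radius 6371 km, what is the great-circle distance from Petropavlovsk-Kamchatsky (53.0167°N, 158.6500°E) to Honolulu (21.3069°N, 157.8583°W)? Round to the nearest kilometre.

5095 km

Δλ = -157.8583 − 158.6500 = -316.5083°; wrapped into (−180°, 180°]: 43.4917°.
Δφ = 21.3069 − 53.0167 = -31.7098°.
a = sin²(Δφ/2) + cos φ₁ · cos φ₂ · sin²(Δλ/2) = 0.151570.
c = 2·atan2(√a, √(1−a)) = 0.79979 rad → d = 6371·c ≈ 5095.44 km.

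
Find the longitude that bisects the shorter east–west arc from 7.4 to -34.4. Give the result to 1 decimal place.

-13.5°

Signed shortest Δλ from +7.4° to -34.4° is -41.8°.
Midpoint longitude = +7.4° + (-41.8°)/2 = +7.4° − 20.9° = -13.5°.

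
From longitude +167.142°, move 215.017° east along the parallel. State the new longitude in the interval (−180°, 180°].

+22.159°

Start at +167.142°; shift +215.017° → +382.159°.
+382.159° lies outside (−180°, 180°]; subtract 360° → +22.159°.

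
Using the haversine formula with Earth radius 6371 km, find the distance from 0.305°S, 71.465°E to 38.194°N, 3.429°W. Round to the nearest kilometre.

Δλ = -3.429 − 71.465 = -74.894°.
Δφ = 38.194 − -0.305 = 38.499°.
a = sin²(Δφ/2) + cos φ₁ · cos φ₂ · sin²(Δλ/2) = 0.399239.
c = 2·atan2(√a, √(1−a)) = 1.36789 rad → d = 6371·c ≈ 8714.80 km.

8715 km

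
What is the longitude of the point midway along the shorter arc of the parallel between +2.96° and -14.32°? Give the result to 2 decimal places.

-5.68°

Signed shortest Δλ from +2.96° to -14.32° is -17.28°.
Midpoint longitude = +2.96° + (-17.28°)/2 = +2.96° − 8.64° = -5.68°.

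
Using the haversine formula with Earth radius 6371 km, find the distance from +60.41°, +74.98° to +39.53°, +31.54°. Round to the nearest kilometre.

3770 km

Δλ = 31.54 − 74.98 = -43.44°.
Δφ = 39.53 − 60.41 = -20.88°.
a = sin²(Δφ/2) + cos φ₁ · cos φ₂ · sin²(Δλ/2) = 0.084995.
c = 2·atan2(√a, √(1−a)) = 0.59167 rad → d = 6371·c ≈ 3769.53 km.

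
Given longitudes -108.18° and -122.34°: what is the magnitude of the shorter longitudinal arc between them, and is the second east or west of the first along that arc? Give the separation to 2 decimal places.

Raw difference: -122.34 − -108.18 = -14.16°.
Normalise into (−180°, 180°]: -14.16° stays -14.16°.
Negative ⇒ the second point lies to the west; separation 14.16°.

14.16° west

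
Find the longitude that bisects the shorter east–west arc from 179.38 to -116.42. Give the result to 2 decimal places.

Signed shortest Δλ from +179.38° to -116.42° is +64.20°.
Midpoint longitude = +179.38° + (+64.20°)/2 = +179.38° + 32.10° = +211.48°.
Normalise into (−180°, 180°]: -148.52°.
(The naïve average (+179.38 + -116.42)/2 = 31.48° is on the wrong side of the globe.)

-148.52°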